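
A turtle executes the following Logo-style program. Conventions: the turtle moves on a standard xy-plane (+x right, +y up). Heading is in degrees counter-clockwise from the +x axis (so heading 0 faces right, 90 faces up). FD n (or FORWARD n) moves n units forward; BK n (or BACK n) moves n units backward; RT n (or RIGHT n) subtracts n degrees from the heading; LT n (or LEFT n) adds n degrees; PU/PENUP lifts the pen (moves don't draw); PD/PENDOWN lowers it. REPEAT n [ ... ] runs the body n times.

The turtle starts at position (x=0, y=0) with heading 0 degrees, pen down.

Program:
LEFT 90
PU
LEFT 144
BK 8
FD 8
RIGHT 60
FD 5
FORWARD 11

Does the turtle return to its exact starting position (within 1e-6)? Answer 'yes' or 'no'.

Answer: no

Derivation:
Executing turtle program step by step:
Start: pos=(0,0), heading=0, pen down
LT 90: heading 0 -> 90
PU: pen up
LT 144: heading 90 -> 234
BK 8: (0,0) -> (4.702,6.472) [heading=234, move]
FD 8: (4.702,6.472) -> (0,0) [heading=234, move]
RT 60: heading 234 -> 174
FD 5: (0,0) -> (-4.973,0.523) [heading=174, move]
FD 11: (-4.973,0.523) -> (-15.912,1.672) [heading=174, move]
Final: pos=(-15.912,1.672), heading=174, 0 segment(s) drawn

Start position: (0, 0)
Final position: (-15.912, 1.672)
Distance = 16; >= 1e-6 -> NOT closed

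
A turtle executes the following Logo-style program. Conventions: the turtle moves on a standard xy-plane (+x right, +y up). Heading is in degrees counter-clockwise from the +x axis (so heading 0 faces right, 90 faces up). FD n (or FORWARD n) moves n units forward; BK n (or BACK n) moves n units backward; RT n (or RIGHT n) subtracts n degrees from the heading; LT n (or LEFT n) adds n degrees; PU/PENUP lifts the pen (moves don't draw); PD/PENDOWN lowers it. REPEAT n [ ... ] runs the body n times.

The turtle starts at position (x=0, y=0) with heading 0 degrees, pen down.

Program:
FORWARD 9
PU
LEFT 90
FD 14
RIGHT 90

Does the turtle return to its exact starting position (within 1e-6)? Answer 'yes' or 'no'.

Executing turtle program step by step:
Start: pos=(0,0), heading=0, pen down
FD 9: (0,0) -> (9,0) [heading=0, draw]
PU: pen up
LT 90: heading 0 -> 90
FD 14: (9,0) -> (9,14) [heading=90, move]
RT 90: heading 90 -> 0
Final: pos=(9,14), heading=0, 1 segment(s) drawn

Start position: (0, 0)
Final position: (9, 14)
Distance = 16.643; >= 1e-6 -> NOT closed

Answer: no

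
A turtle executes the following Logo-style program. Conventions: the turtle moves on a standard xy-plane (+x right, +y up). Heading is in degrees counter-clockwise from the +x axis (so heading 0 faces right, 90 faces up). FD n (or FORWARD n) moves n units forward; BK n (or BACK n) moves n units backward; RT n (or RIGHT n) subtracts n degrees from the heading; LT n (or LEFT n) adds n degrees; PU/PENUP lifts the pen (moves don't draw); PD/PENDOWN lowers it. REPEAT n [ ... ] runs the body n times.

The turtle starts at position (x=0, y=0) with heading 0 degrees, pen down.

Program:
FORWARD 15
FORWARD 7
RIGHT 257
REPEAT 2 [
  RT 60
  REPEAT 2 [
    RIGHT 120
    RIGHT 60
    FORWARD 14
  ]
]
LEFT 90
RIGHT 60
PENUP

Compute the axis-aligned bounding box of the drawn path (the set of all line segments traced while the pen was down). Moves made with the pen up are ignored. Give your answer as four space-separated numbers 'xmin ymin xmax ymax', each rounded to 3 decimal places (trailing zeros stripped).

Answer: 0 -9.548 22 4.093

Derivation:
Executing turtle program step by step:
Start: pos=(0,0), heading=0, pen down
FD 15: (0,0) -> (15,0) [heading=0, draw]
FD 7: (15,0) -> (22,0) [heading=0, draw]
RT 257: heading 0 -> 103
REPEAT 2 [
  -- iteration 1/2 --
  RT 60: heading 103 -> 43
  REPEAT 2 [
    -- iteration 1/2 --
    RT 120: heading 43 -> 283
    RT 60: heading 283 -> 223
    FD 14: (22,0) -> (11.761,-9.548) [heading=223, draw]
    -- iteration 2/2 --
    RT 120: heading 223 -> 103
    RT 60: heading 103 -> 43
    FD 14: (11.761,-9.548) -> (22,0) [heading=43, draw]
  ]
  -- iteration 2/2 --
  RT 60: heading 43 -> 343
  REPEAT 2 [
    -- iteration 1/2 --
    RT 120: heading 343 -> 223
    RT 60: heading 223 -> 163
    FD 14: (22,0) -> (8.612,4.093) [heading=163, draw]
    -- iteration 2/2 --
    RT 120: heading 163 -> 43
    RT 60: heading 43 -> 343
    FD 14: (8.612,4.093) -> (22,0) [heading=343, draw]
  ]
]
LT 90: heading 343 -> 73
RT 60: heading 73 -> 13
PU: pen up
Final: pos=(22,0), heading=13, 6 segment(s) drawn

Segment endpoints: x in {0, 8.612, 11.761, 15, 22}, y in {-9.548, 0, 0, 0, 4.093}
xmin=0, ymin=-9.548, xmax=22, ymax=4.093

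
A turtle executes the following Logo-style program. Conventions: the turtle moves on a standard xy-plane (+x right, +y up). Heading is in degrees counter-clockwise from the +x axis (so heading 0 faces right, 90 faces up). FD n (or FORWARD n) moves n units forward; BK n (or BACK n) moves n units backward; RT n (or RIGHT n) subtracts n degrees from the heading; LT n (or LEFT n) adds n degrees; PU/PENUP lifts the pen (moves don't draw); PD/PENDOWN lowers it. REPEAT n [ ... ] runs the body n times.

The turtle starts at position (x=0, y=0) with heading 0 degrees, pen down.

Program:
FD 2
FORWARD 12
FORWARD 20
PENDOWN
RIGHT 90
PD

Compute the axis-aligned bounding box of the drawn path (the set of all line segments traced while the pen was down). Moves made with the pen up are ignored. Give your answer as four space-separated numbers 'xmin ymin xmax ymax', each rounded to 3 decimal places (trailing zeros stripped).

Executing turtle program step by step:
Start: pos=(0,0), heading=0, pen down
FD 2: (0,0) -> (2,0) [heading=0, draw]
FD 12: (2,0) -> (14,0) [heading=0, draw]
FD 20: (14,0) -> (34,0) [heading=0, draw]
PD: pen down
RT 90: heading 0 -> 270
PD: pen down
Final: pos=(34,0), heading=270, 3 segment(s) drawn

Segment endpoints: x in {0, 2, 14, 34}, y in {0}
xmin=0, ymin=0, xmax=34, ymax=0

Answer: 0 0 34 0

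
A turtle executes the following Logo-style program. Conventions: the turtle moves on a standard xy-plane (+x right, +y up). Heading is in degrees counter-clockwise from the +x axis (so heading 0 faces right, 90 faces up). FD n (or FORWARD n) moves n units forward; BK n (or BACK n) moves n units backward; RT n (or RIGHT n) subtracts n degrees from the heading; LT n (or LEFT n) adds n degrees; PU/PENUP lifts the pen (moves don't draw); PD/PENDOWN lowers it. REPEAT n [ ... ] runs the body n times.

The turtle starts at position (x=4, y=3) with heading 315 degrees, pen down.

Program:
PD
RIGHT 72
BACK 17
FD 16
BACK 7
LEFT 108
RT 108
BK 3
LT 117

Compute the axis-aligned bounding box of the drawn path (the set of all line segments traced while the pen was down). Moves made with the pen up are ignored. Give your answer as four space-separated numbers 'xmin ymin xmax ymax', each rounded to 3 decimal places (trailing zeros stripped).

Executing turtle program step by step:
Start: pos=(4,3), heading=315, pen down
PD: pen down
RT 72: heading 315 -> 243
BK 17: (4,3) -> (11.718,18.147) [heading=243, draw]
FD 16: (11.718,18.147) -> (4.454,3.891) [heading=243, draw]
BK 7: (4.454,3.891) -> (7.632,10.128) [heading=243, draw]
LT 108: heading 243 -> 351
RT 108: heading 351 -> 243
BK 3: (7.632,10.128) -> (8.994,12.801) [heading=243, draw]
LT 117: heading 243 -> 0
Final: pos=(8.994,12.801), heading=0, 4 segment(s) drawn

Segment endpoints: x in {4, 4.454, 7.632, 8.994, 11.718}, y in {3, 3.891, 10.128, 12.801, 18.147}
xmin=4, ymin=3, xmax=11.718, ymax=18.147

Answer: 4 3 11.718 18.147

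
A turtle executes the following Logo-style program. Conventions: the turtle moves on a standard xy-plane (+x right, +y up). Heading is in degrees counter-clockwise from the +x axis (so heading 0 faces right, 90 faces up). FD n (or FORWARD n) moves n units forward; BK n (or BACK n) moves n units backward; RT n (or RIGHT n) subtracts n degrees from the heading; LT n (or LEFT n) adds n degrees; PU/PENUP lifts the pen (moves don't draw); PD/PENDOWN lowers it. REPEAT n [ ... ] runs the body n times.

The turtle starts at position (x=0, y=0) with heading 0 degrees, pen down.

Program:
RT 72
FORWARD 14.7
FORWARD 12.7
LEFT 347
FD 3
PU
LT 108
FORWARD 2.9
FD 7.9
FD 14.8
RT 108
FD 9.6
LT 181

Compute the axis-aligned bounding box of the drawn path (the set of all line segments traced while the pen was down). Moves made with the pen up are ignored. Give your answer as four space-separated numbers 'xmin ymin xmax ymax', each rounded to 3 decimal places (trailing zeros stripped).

Executing turtle program step by step:
Start: pos=(0,0), heading=0, pen down
RT 72: heading 0 -> 288
FD 14.7: (0,0) -> (4.543,-13.981) [heading=288, draw]
FD 12.7: (4.543,-13.981) -> (8.467,-26.059) [heading=288, draw]
LT 347: heading 288 -> 275
FD 3: (8.467,-26.059) -> (8.729,-29.048) [heading=275, draw]
PU: pen up
LT 108: heading 275 -> 23
FD 2.9: (8.729,-29.048) -> (11.398,-27.914) [heading=23, move]
FD 7.9: (11.398,-27.914) -> (18.67,-24.828) [heading=23, move]
FD 14.8: (18.67,-24.828) -> (32.293,-19.045) [heading=23, move]
RT 108: heading 23 -> 275
FD 9.6: (32.293,-19.045) -> (33.13,-28.608) [heading=275, move]
LT 181: heading 275 -> 96
Final: pos=(33.13,-28.608), heading=96, 3 segment(s) drawn

Segment endpoints: x in {0, 4.543, 8.467, 8.729}, y in {-29.048, -26.059, -13.981, 0}
xmin=0, ymin=-29.048, xmax=8.729, ymax=0

Answer: 0 -29.048 8.729 0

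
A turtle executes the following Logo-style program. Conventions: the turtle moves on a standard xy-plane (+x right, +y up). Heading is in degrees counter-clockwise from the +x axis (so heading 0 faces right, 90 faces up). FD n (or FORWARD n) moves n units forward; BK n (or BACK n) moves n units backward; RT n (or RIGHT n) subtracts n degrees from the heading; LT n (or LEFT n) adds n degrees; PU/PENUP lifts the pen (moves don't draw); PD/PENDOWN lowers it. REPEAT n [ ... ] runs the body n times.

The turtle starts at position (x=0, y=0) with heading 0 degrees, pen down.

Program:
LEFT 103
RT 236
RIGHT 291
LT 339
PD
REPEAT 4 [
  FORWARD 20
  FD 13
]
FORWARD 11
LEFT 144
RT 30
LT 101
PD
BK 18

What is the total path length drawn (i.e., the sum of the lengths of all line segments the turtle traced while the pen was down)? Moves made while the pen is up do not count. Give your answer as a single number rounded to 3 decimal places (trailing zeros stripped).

Answer: 161

Derivation:
Executing turtle program step by step:
Start: pos=(0,0), heading=0, pen down
LT 103: heading 0 -> 103
RT 236: heading 103 -> 227
RT 291: heading 227 -> 296
LT 339: heading 296 -> 275
PD: pen down
REPEAT 4 [
  -- iteration 1/4 --
  FD 20: (0,0) -> (1.743,-19.924) [heading=275, draw]
  FD 13: (1.743,-19.924) -> (2.876,-32.874) [heading=275, draw]
  -- iteration 2/4 --
  FD 20: (2.876,-32.874) -> (4.619,-52.798) [heading=275, draw]
  FD 13: (4.619,-52.798) -> (5.752,-65.749) [heading=275, draw]
  -- iteration 3/4 --
  FD 20: (5.752,-65.749) -> (7.495,-85.673) [heading=275, draw]
  FD 13: (7.495,-85.673) -> (8.628,-98.623) [heading=275, draw]
  -- iteration 4/4 --
  FD 20: (8.628,-98.623) -> (10.372,-118.547) [heading=275, draw]
  FD 13: (10.372,-118.547) -> (11.505,-131.498) [heading=275, draw]
]
FD 11: (11.505,-131.498) -> (12.463,-142.456) [heading=275, draw]
LT 144: heading 275 -> 59
RT 30: heading 59 -> 29
LT 101: heading 29 -> 130
PD: pen down
BK 18: (12.463,-142.456) -> (24.033,-156.245) [heading=130, draw]
Final: pos=(24.033,-156.245), heading=130, 10 segment(s) drawn

Segment lengths:
  seg 1: (0,0) -> (1.743,-19.924), length = 20
  seg 2: (1.743,-19.924) -> (2.876,-32.874), length = 13
  seg 3: (2.876,-32.874) -> (4.619,-52.798), length = 20
  seg 4: (4.619,-52.798) -> (5.752,-65.749), length = 13
  seg 5: (5.752,-65.749) -> (7.495,-85.673), length = 20
  seg 6: (7.495,-85.673) -> (8.628,-98.623), length = 13
  seg 7: (8.628,-98.623) -> (10.372,-118.547), length = 20
  seg 8: (10.372,-118.547) -> (11.505,-131.498), length = 13
  seg 9: (11.505,-131.498) -> (12.463,-142.456), length = 11
  seg 10: (12.463,-142.456) -> (24.033,-156.245), length = 18
Total = 161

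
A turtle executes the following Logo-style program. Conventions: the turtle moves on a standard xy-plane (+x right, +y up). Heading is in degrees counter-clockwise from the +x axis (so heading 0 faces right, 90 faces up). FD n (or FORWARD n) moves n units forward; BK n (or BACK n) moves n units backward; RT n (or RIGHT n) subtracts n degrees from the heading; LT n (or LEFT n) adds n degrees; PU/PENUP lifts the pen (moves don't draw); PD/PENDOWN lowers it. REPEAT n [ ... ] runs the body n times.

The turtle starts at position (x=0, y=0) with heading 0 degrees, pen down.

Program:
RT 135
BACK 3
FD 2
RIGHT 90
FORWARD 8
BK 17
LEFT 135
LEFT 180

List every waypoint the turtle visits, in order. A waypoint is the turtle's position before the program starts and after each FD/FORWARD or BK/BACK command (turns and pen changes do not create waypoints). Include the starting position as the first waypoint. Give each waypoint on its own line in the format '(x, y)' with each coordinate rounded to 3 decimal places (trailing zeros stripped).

Executing turtle program step by step:
Start: pos=(0,0), heading=0, pen down
RT 135: heading 0 -> 225
BK 3: (0,0) -> (2.121,2.121) [heading=225, draw]
FD 2: (2.121,2.121) -> (0.707,0.707) [heading=225, draw]
RT 90: heading 225 -> 135
FD 8: (0.707,0.707) -> (-4.95,6.364) [heading=135, draw]
BK 17: (-4.95,6.364) -> (7.071,-5.657) [heading=135, draw]
LT 135: heading 135 -> 270
LT 180: heading 270 -> 90
Final: pos=(7.071,-5.657), heading=90, 4 segment(s) drawn
Waypoints (5 total):
(0, 0)
(2.121, 2.121)
(0.707, 0.707)
(-4.95, 6.364)
(7.071, -5.657)

Answer: (0, 0)
(2.121, 2.121)
(0.707, 0.707)
(-4.95, 6.364)
(7.071, -5.657)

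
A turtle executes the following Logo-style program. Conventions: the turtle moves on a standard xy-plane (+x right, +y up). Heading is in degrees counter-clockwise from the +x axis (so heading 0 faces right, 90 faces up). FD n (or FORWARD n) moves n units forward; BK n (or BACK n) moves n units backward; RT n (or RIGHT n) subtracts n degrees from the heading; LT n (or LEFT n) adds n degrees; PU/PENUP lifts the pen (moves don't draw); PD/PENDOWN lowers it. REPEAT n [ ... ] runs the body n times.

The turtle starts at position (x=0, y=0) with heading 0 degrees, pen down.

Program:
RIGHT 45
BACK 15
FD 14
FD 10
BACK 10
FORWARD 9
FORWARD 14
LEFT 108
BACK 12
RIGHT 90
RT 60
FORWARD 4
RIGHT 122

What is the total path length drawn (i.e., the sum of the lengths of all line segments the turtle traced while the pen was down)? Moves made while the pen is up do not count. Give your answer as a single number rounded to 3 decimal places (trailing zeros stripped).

Answer: 88

Derivation:
Executing turtle program step by step:
Start: pos=(0,0), heading=0, pen down
RT 45: heading 0 -> 315
BK 15: (0,0) -> (-10.607,10.607) [heading=315, draw]
FD 14: (-10.607,10.607) -> (-0.707,0.707) [heading=315, draw]
FD 10: (-0.707,0.707) -> (6.364,-6.364) [heading=315, draw]
BK 10: (6.364,-6.364) -> (-0.707,0.707) [heading=315, draw]
FD 9: (-0.707,0.707) -> (5.657,-5.657) [heading=315, draw]
FD 14: (5.657,-5.657) -> (15.556,-15.556) [heading=315, draw]
LT 108: heading 315 -> 63
BK 12: (15.556,-15.556) -> (10.108,-26.248) [heading=63, draw]
RT 90: heading 63 -> 333
RT 60: heading 333 -> 273
FD 4: (10.108,-26.248) -> (10.318,-30.243) [heading=273, draw]
RT 122: heading 273 -> 151
Final: pos=(10.318,-30.243), heading=151, 8 segment(s) drawn

Segment lengths:
  seg 1: (0,0) -> (-10.607,10.607), length = 15
  seg 2: (-10.607,10.607) -> (-0.707,0.707), length = 14
  seg 3: (-0.707,0.707) -> (6.364,-6.364), length = 10
  seg 4: (6.364,-6.364) -> (-0.707,0.707), length = 10
  seg 5: (-0.707,0.707) -> (5.657,-5.657), length = 9
  seg 6: (5.657,-5.657) -> (15.556,-15.556), length = 14
  seg 7: (15.556,-15.556) -> (10.108,-26.248), length = 12
  seg 8: (10.108,-26.248) -> (10.318,-30.243), length = 4
Total = 88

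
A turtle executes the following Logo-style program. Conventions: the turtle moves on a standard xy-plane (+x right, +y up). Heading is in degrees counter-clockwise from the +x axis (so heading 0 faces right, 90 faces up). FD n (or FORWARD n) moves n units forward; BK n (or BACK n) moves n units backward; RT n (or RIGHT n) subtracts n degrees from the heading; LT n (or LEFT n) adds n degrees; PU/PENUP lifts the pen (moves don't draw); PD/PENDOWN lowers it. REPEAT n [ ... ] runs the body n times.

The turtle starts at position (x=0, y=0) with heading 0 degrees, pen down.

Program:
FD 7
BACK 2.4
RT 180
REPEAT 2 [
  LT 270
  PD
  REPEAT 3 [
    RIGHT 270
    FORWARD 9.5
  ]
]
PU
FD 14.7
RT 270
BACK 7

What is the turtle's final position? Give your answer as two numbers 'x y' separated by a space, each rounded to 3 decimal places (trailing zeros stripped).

Answer: -10.1 7

Derivation:
Executing turtle program step by step:
Start: pos=(0,0), heading=0, pen down
FD 7: (0,0) -> (7,0) [heading=0, draw]
BK 2.4: (7,0) -> (4.6,0) [heading=0, draw]
RT 180: heading 0 -> 180
REPEAT 2 [
  -- iteration 1/2 --
  LT 270: heading 180 -> 90
  PD: pen down
  REPEAT 3 [
    -- iteration 1/3 --
    RT 270: heading 90 -> 180
    FD 9.5: (4.6,0) -> (-4.9,0) [heading=180, draw]
    -- iteration 2/3 --
    RT 270: heading 180 -> 270
    FD 9.5: (-4.9,0) -> (-4.9,-9.5) [heading=270, draw]
    -- iteration 3/3 --
    RT 270: heading 270 -> 0
    FD 9.5: (-4.9,-9.5) -> (4.6,-9.5) [heading=0, draw]
  ]
  -- iteration 2/2 --
  LT 270: heading 0 -> 270
  PD: pen down
  REPEAT 3 [
    -- iteration 1/3 --
    RT 270: heading 270 -> 0
    FD 9.5: (4.6,-9.5) -> (14.1,-9.5) [heading=0, draw]
    -- iteration 2/3 --
    RT 270: heading 0 -> 90
    FD 9.5: (14.1,-9.5) -> (14.1,0) [heading=90, draw]
    -- iteration 3/3 --
    RT 270: heading 90 -> 180
    FD 9.5: (14.1,0) -> (4.6,0) [heading=180, draw]
  ]
]
PU: pen up
FD 14.7: (4.6,0) -> (-10.1,0) [heading=180, move]
RT 270: heading 180 -> 270
BK 7: (-10.1,0) -> (-10.1,7) [heading=270, move]
Final: pos=(-10.1,7), heading=270, 8 segment(s) drawn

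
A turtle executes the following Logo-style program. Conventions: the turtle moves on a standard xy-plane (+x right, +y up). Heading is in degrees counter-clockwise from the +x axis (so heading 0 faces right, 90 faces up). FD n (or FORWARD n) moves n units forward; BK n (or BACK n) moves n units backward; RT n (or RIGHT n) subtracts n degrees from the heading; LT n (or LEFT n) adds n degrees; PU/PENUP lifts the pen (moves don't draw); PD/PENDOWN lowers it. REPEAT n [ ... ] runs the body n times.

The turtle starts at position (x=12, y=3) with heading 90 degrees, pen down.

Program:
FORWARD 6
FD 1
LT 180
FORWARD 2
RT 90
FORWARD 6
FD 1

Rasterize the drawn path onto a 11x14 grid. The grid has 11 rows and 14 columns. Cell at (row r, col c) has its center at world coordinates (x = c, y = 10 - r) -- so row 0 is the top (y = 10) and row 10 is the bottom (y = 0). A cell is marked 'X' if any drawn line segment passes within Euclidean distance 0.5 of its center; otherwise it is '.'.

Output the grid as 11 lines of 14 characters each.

Answer: ............X.
............X.
.....XXXXXXXX.
............X.
............X.
............X.
............X.
............X.
..............
..............
..............

Derivation:
Segment 0: (12,3) -> (12,9)
Segment 1: (12,9) -> (12,10)
Segment 2: (12,10) -> (12,8)
Segment 3: (12,8) -> (6,8)
Segment 4: (6,8) -> (5,8)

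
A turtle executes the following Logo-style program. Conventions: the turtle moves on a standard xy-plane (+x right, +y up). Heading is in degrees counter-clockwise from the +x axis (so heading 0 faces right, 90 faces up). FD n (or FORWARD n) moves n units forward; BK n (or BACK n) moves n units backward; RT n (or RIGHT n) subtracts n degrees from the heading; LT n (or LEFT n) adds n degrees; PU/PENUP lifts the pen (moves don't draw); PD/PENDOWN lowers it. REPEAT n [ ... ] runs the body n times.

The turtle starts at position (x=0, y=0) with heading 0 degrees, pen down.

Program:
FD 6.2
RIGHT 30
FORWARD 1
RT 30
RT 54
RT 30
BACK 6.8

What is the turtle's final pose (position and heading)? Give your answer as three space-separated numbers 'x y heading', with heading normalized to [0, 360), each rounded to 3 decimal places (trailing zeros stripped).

Answer: 12.567 3.497 216

Derivation:
Executing turtle program step by step:
Start: pos=(0,0), heading=0, pen down
FD 6.2: (0,0) -> (6.2,0) [heading=0, draw]
RT 30: heading 0 -> 330
FD 1: (6.2,0) -> (7.066,-0.5) [heading=330, draw]
RT 30: heading 330 -> 300
RT 54: heading 300 -> 246
RT 30: heading 246 -> 216
BK 6.8: (7.066,-0.5) -> (12.567,3.497) [heading=216, draw]
Final: pos=(12.567,3.497), heading=216, 3 segment(s) drawn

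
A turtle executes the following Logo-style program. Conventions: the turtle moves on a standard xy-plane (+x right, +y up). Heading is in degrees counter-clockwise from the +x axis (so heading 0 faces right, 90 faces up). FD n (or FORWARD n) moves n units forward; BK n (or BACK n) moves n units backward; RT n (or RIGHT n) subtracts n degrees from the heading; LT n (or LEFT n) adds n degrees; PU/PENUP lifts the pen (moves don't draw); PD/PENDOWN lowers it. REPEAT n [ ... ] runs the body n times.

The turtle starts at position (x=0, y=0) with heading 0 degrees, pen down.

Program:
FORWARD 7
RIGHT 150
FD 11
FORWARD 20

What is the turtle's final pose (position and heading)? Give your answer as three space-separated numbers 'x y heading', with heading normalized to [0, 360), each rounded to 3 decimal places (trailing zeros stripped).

Answer: -19.847 -15.5 210

Derivation:
Executing turtle program step by step:
Start: pos=(0,0), heading=0, pen down
FD 7: (0,0) -> (7,0) [heading=0, draw]
RT 150: heading 0 -> 210
FD 11: (7,0) -> (-2.526,-5.5) [heading=210, draw]
FD 20: (-2.526,-5.5) -> (-19.847,-15.5) [heading=210, draw]
Final: pos=(-19.847,-15.5), heading=210, 3 segment(s) drawn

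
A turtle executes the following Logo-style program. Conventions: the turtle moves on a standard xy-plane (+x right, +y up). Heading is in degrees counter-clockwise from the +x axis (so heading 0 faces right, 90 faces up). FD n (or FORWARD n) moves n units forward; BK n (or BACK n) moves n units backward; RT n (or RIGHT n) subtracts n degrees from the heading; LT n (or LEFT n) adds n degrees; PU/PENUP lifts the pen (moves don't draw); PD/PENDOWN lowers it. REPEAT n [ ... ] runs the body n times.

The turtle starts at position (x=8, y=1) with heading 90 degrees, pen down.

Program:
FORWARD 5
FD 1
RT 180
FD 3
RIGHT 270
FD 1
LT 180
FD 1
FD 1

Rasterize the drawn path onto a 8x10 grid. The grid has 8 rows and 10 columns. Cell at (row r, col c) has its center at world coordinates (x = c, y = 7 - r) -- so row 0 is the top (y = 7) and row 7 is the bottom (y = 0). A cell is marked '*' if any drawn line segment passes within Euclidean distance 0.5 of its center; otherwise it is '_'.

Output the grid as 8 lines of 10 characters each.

Answer: ________*_
________*_
________*_
_______***
________*_
________*_
________*_
__________

Derivation:
Segment 0: (8,1) -> (8,6)
Segment 1: (8,6) -> (8,7)
Segment 2: (8,7) -> (8,4)
Segment 3: (8,4) -> (9,4)
Segment 4: (9,4) -> (8,4)
Segment 5: (8,4) -> (7,4)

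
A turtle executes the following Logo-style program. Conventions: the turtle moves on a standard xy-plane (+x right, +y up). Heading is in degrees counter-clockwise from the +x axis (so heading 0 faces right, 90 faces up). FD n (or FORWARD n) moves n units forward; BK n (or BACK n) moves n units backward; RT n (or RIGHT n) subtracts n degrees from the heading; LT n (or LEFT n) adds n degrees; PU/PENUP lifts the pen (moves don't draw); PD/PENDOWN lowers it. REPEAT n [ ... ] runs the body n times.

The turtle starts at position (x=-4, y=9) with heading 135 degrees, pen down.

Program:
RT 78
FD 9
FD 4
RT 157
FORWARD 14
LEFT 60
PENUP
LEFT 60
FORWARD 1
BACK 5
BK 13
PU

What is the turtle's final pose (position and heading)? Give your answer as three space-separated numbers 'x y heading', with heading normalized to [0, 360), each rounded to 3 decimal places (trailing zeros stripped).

Executing turtle program step by step:
Start: pos=(-4,9), heading=135, pen down
RT 78: heading 135 -> 57
FD 9: (-4,9) -> (0.902,16.548) [heading=57, draw]
FD 4: (0.902,16.548) -> (3.08,19.903) [heading=57, draw]
RT 157: heading 57 -> 260
FD 14: (3.08,19.903) -> (0.649,6.115) [heading=260, draw]
LT 60: heading 260 -> 320
PU: pen up
LT 60: heading 320 -> 20
FD 1: (0.649,6.115) -> (1.589,6.457) [heading=20, move]
BK 5: (1.589,6.457) -> (-3.11,4.747) [heading=20, move]
BK 13: (-3.11,4.747) -> (-15.326,0.301) [heading=20, move]
PU: pen up
Final: pos=(-15.326,0.301), heading=20, 3 segment(s) drawn

Answer: -15.326 0.301 20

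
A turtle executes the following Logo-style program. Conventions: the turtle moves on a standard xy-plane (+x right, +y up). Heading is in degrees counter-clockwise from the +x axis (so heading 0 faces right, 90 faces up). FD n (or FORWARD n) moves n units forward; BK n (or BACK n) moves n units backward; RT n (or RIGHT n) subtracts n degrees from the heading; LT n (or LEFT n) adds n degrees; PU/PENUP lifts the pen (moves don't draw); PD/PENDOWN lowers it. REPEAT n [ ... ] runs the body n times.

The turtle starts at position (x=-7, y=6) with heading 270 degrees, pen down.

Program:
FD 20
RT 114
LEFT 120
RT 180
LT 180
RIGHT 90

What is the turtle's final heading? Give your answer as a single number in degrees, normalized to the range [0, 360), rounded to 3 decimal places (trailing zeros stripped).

Answer: 186

Derivation:
Executing turtle program step by step:
Start: pos=(-7,6), heading=270, pen down
FD 20: (-7,6) -> (-7,-14) [heading=270, draw]
RT 114: heading 270 -> 156
LT 120: heading 156 -> 276
RT 180: heading 276 -> 96
LT 180: heading 96 -> 276
RT 90: heading 276 -> 186
Final: pos=(-7,-14), heading=186, 1 segment(s) drawn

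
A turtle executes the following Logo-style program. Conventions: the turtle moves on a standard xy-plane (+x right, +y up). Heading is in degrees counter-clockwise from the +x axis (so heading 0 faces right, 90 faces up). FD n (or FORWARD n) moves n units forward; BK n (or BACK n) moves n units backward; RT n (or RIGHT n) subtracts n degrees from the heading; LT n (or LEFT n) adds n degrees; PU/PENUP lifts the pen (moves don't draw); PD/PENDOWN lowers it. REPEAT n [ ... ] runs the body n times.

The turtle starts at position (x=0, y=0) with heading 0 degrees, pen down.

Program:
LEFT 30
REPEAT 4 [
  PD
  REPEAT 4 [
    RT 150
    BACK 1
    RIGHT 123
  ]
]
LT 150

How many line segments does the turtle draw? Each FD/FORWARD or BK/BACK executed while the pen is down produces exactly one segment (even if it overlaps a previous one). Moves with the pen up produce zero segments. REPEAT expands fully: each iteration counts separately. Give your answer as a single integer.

Answer: 16

Derivation:
Executing turtle program step by step:
Start: pos=(0,0), heading=0, pen down
LT 30: heading 0 -> 30
REPEAT 4 [
  -- iteration 1/4 --
  PD: pen down
  REPEAT 4 [
    -- iteration 1/4 --
    RT 150: heading 30 -> 240
    BK 1: (0,0) -> (0.5,0.866) [heading=240, draw]
    RT 123: heading 240 -> 117
    -- iteration 2/4 --
    RT 150: heading 117 -> 327
    BK 1: (0.5,0.866) -> (-0.339,1.411) [heading=327, draw]
    RT 123: heading 327 -> 204
    -- iteration 3/4 --
    RT 150: heading 204 -> 54
    BK 1: (-0.339,1.411) -> (-0.926,0.602) [heading=54, draw]
    RT 123: heading 54 -> 291
    -- iteration 4/4 --
    RT 150: heading 291 -> 141
    BK 1: (-0.926,0.602) -> (-0.149,-0.028) [heading=141, draw]
    RT 123: heading 141 -> 18
  ]
  -- iteration 2/4 --
  PD: pen down
  REPEAT 4 [
    -- iteration 1/4 --
    RT 150: heading 18 -> 228
    BK 1: (-0.149,-0.028) -> (0.52,0.715) [heading=228, draw]
    RT 123: heading 228 -> 105
    -- iteration 2/4 --
    RT 150: heading 105 -> 315
    BK 1: (0.52,0.715) -> (-0.187,1.423) [heading=315, draw]
    RT 123: heading 315 -> 192
    -- iteration 3/4 --
    RT 150: heading 192 -> 42
    BK 1: (-0.187,1.423) -> (-0.93,0.753) [heading=42, draw]
    RT 123: heading 42 -> 279
    -- iteration 4/4 --
    RT 150: heading 279 -> 129
    BK 1: (-0.93,0.753) -> (-0.301,-0.024) [heading=129, draw]
    RT 123: heading 129 -> 6
  ]
  -- iteration 3/4 --
  PD: pen down
  REPEAT 4 [
    -- iteration 1/4 --
    RT 150: heading 6 -> 216
    BK 1: (-0.301,-0.024) -> (0.508,0.564) [heading=216, draw]
    RT 123: heading 216 -> 93
    -- iteration 2/4 --
    RT 150: heading 93 -> 303
    BK 1: (0.508,0.564) -> (-0.037,1.403) [heading=303, draw]
    RT 123: heading 303 -> 180
    -- iteration 3/4 --
    RT 150: heading 180 -> 30
    BK 1: (-0.037,1.403) -> (-0.903,0.903) [heading=30, draw]
    RT 123: heading 30 -> 267
    -- iteration 4/4 --
    RT 150: heading 267 -> 117
    BK 1: (-0.903,0.903) -> (-0.449,0.012) [heading=117, draw]
    RT 123: heading 117 -> 354
  ]
  -- iteration 4/4 --
  PD: pen down
  REPEAT 4 [
    -- iteration 1/4 --
    RT 150: heading 354 -> 204
    BK 1: (-0.449,0.012) -> (0.465,0.418) [heading=204, draw]
    RT 123: heading 204 -> 81
    -- iteration 2/4 --
    RT 150: heading 81 -> 291
    BK 1: (0.465,0.418) -> (0.106,1.352) [heading=291, draw]
    RT 123: heading 291 -> 168
    -- iteration 3/4 --
    RT 150: heading 168 -> 18
    BK 1: (0.106,1.352) -> (-0.845,1.043) [heading=18, draw]
    RT 123: heading 18 -> 255
    -- iteration 4/4 --
    RT 150: heading 255 -> 105
    BK 1: (-0.845,1.043) -> (-0.586,0.077) [heading=105, draw]
    RT 123: heading 105 -> 342
  ]
]
LT 150: heading 342 -> 132
Final: pos=(-0.586,0.077), heading=132, 16 segment(s) drawn
Segments drawn: 16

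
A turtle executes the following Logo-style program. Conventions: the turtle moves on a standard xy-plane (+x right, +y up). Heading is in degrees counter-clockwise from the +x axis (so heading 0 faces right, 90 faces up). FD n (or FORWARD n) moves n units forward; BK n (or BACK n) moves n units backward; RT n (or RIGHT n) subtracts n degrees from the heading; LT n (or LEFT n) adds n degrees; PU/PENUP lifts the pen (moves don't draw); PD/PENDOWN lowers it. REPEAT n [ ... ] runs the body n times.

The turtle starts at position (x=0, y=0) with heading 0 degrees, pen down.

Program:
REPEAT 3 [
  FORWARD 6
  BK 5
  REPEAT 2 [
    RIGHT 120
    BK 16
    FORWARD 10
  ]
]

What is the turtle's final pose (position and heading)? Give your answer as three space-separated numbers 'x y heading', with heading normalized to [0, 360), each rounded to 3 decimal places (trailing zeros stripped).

Executing turtle program step by step:
Start: pos=(0,0), heading=0, pen down
REPEAT 3 [
  -- iteration 1/3 --
  FD 6: (0,0) -> (6,0) [heading=0, draw]
  BK 5: (6,0) -> (1,0) [heading=0, draw]
  REPEAT 2 [
    -- iteration 1/2 --
    RT 120: heading 0 -> 240
    BK 16: (1,0) -> (9,13.856) [heading=240, draw]
    FD 10: (9,13.856) -> (4,5.196) [heading=240, draw]
    -- iteration 2/2 --
    RT 120: heading 240 -> 120
    BK 16: (4,5.196) -> (12,-8.66) [heading=120, draw]
    FD 10: (12,-8.66) -> (7,0) [heading=120, draw]
  ]
  -- iteration 2/3 --
  FD 6: (7,0) -> (4,5.196) [heading=120, draw]
  BK 5: (4,5.196) -> (6.5,0.866) [heading=120, draw]
  REPEAT 2 [
    -- iteration 1/2 --
    RT 120: heading 120 -> 0
    BK 16: (6.5,0.866) -> (-9.5,0.866) [heading=0, draw]
    FD 10: (-9.5,0.866) -> (0.5,0.866) [heading=0, draw]
    -- iteration 2/2 --
    RT 120: heading 0 -> 240
    BK 16: (0.5,0.866) -> (8.5,14.722) [heading=240, draw]
    FD 10: (8.5,14.722) -> (3.5,6.062) [heading=240, draw]
  ]
  -- iteration 3/3 --
  FD 6: (3.5,6.062) -> (0.5,0.866) [heading=240, draw]
  BK 5: (0.5,0.866) -> (3,5.196) [heading=240, draw]
  REPEAT 2 [
    -- iteration 1/2 --
    RT 120: heading 240 -> 120
    BK 16: (3,5.196) -> (11,-8.66) [heading=120, draw]
    FD 10: (11,-8.66) -> (6,0) [heading=120, draw]
    -- iteration 2/2 --
    RT 120: heading 120 -> 0
    BK 16: (6,0) -> (-10,0) [heading=0, draw]
    FD 10: (-10,0) -> (0,0) [heading=0, draw]
  ]
]
Final: pos=(0,0), heading=0, 18 segment(s) drawn

Answer: 0 0 0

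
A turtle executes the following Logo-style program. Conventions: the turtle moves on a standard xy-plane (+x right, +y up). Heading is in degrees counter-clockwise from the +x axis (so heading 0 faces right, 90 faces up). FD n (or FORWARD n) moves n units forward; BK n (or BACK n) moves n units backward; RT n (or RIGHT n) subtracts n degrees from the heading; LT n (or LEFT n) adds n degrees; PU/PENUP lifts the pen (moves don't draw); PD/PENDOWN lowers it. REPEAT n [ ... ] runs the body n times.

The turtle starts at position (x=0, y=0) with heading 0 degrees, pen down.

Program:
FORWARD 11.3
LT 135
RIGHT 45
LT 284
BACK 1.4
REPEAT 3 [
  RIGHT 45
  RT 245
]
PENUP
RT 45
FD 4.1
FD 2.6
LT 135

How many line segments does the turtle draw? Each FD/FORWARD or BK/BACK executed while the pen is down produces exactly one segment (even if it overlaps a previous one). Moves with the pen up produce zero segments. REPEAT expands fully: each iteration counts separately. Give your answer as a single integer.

Answer: 2

Derivation:
Executing turtle program step by step:
Start: pos=(0,0), heading=0, pen down
FD 11.3: (0,0) -> (11.3,0) [heading=0, draw]
LT 135: heading 0 -> 135
RT 45: heading 135 -> 90
LT 284: heading 90 -> 14
BK 1.4: (11.3,0) -> (9.942,-0.339) [heading=14, draw]
REPEAT 3 [
  -- iteration 1/3 --
  RT 45: heading 14 -> 329
  RT 245: heading 329 -> 84
  -- iteration 2/3 --
  RT 45: heading 84 -> 39
  RT 245: heading 39 -> 154
  -- iteration 3/3 --
  RT 45: heading 154 -> 109
  RT 245: heading 109 -> 224
]
PU: pen up
RT 45: heading 224 -> 179
FD 4.1: (9.942,-0.339) -> (5.842,-0.267) [heading=179, move]
FD 2.6: (5.842,-0.267) -> (3.243,-0.222) [heading=179, move]
LT 135: heading 179 -> 314
Final: pos=(3.243,-0.222), heading=314, 2 segment(s) drawn
Segments drawn: 2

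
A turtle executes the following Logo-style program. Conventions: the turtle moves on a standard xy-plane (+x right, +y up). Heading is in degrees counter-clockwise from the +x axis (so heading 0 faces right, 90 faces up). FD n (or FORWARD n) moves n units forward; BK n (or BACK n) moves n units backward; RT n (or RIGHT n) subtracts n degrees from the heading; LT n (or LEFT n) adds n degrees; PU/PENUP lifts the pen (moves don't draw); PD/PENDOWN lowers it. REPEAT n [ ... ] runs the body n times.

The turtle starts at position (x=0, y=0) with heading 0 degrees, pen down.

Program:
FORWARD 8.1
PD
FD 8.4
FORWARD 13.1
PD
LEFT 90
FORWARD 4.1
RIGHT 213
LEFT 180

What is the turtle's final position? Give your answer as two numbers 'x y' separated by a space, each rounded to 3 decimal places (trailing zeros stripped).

Answer: 29.6 4.1

Derivation:
Executing turtle program step by step:
Start: pos=(0,0), heading=0, pen down
FD 8.1: (0,0) -> (8.1,0) [heading=0, draw]
PD: pen down
FD 8.4: (8.1,0) -> (16.5,0) [heading=0, draw]
FD 13.1: (16.5,0) -> (29.6,0) [heading=0, draw]
PD: pen down
LT 90: heading 0 -> 90
FD 4.1: (29.6,0) -> (29.6,4.1) [heading=90, draw]
RT 213: heading 90 -> 237
LT 180: heading 237 -> 57
Final: pos=(29.6,4.1), heading=57, 4 segment(s) drawn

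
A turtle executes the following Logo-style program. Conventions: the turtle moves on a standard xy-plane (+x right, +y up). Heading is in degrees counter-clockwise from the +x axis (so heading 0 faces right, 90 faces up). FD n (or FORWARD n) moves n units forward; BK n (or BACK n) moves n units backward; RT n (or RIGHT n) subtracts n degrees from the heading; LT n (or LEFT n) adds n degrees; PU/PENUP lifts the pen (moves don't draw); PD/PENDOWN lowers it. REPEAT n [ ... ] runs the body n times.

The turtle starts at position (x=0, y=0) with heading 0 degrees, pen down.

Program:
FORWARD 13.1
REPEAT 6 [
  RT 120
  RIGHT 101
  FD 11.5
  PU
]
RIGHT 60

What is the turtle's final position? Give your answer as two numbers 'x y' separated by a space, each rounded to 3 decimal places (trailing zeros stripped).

Executing turtle program step by step:
Start: pos=(0,0), heading=0, pen down
FD 13.1: (0,0) -> (13.1,0) [heading=0, draw]
REPEAT 6 [
  -- iteration 1/6 --
  RT 120: heading 0 -> 240
  RT 101: heading 240 -> 139
  FD 11.5: (13.1,0) -> (4.421,7.545) [heading=139, draw]
  PU: pen up
  -- iteration 2/6 --
  RT 120: heading 139 -> 19
  RT 101: heading 19 -> 278
  FD 11.5: (4.421,7.545) -> (6.021,-3.843) [heading=278, move]
  PU: pen up
  -- iteration 3/6 --
  RT 120: heading 278 -> 158
  RT 101: heading 158 -> 57
  FD 11.5: (6.021,-3.843) -> (12.285,5.801) [heading=57, move]
  PU: pen up
  -- iteration 4/6 --
  RT 120: heading 57 -> 297
  RT 101: heading 297 -> 196
  FD 11.5: (12.285,5.801) -> (1.23,2.631) [heading=196, move]
  PU: pen up
  -- iteration 5/6 --
  RT 120: heading 196 -> 76
  RT 101: heading 76 -> 335
  FD 11.5: (1.23,2.631) -> (11.653,-2.229) [heading=335, move]
  PU: pen up
  -- iteration 6/6 --
  RT 120: heading 335 -> 215
  RT 101: heading 215 -> 114
  FD 11.5: (11.653,-2.229) -> (6.975,8.277) [heading=114, move]
  PU: pen up
]
RT 60: heading 114 -> 54
Final: pos=(6.975,8.277), heading=54, 2 segment(s) drawn

Answer: 6.975 8.277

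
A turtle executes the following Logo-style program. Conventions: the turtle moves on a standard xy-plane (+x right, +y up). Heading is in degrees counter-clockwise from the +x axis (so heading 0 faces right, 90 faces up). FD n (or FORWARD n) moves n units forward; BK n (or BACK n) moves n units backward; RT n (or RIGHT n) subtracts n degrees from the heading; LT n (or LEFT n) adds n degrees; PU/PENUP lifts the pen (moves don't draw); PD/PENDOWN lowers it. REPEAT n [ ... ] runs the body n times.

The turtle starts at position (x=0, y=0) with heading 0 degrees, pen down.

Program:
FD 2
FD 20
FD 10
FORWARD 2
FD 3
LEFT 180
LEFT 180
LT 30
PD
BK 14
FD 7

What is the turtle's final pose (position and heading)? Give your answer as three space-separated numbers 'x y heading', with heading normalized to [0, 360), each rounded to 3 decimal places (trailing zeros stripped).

Answer: 30.938 -3.5 30

Derivation:
Executing turtle program step by step:
Start: pos=(0,0), heading=0, pen down
FD 2: (0,0) -> (2,0) [heading=0, draw]
FD 20: (2,0) -> (22,0) [heading=0, draw]
FD 10: (22,0) -> (32,0) [heading=0, draw]
FD 2: (32,0) -> (34,0) [heading=0, draw]
FD 3: (34,0) -> (37,0) [heading=0, draw]
LT 180: heading 0 -> 180
LT 180: heading 180 -> 0
LT 30: heading 0 -> 30
PD: pen down
BK 14: (37,0) -> (24.876,-7) [heading=30, draw]
FD 7: (24.876,-7) -> (30.938,-3.5) [heading=30, draw]
Final: pos=(30.938,-3.5), heading=30, 7 segment(s) drawn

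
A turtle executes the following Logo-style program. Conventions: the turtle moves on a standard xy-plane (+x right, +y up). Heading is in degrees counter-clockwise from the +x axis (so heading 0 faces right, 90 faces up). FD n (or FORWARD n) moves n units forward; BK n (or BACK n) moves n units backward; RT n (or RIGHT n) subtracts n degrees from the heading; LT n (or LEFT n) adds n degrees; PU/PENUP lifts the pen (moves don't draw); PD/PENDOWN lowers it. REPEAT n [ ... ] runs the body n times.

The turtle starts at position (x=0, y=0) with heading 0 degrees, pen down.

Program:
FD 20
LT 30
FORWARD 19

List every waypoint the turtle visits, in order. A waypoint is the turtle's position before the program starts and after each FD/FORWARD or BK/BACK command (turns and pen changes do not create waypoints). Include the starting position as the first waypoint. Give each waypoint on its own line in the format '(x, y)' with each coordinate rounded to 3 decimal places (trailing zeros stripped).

Answer: (0, 0)
(20, 0)
(36.454, 9.5)

Derivation:
Executing turtle program step by step:
Start: pos=(0,0), heading=0, pen down
FD 20: (0,0) -> (20,0) [heading=0, draw]
LT 30: heading 0 -> 30
FD 19: (20,0) -> (36.454,9.5) [heading=30, draw]
Final: pos=(36.454,9.5), heading=30, 2 segment(s) drawn
Waypoints (3 total):
(0, 0)
(20, 0)
(36.454, 9.5)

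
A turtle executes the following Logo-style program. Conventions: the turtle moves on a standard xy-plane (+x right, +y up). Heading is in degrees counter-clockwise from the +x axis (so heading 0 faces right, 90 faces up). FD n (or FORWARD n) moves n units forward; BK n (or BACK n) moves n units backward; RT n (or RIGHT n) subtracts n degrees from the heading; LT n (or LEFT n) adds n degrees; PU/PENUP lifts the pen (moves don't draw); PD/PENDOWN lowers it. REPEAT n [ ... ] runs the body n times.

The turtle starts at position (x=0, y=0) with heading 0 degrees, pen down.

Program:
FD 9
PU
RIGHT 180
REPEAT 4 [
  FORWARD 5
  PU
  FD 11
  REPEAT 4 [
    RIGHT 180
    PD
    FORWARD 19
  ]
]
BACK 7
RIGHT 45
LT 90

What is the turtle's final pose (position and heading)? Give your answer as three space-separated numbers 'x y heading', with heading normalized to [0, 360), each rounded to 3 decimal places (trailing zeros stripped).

Executing turtle program step by step:
Start: pos=(0,0), heading=0, pen down
FD 9: (0,0) -> (9,0) [heading=0, draw]
PU: pen up
RT 180: heading 0 -> 180
REPEAT 4 [
  -- iteration 1/4 --
  FD 5: (9,0) -> (4,0) [heading=180, move]
  PU: pen up
  FD 11: (4,0) -> (-7,0) [heading=180, move]
  REPEAT 4 [
    -- iteration 1/4 --
    RT 180: heading 180 -> 0
    PD: pen down
    FD 19: (-7,0) -> (12,0) [heading=0, draw]
    -- iteration 2/4 --
    RT 180: heading 0 -> 180
    PD: pen down
    FD 19: (12,0) -> (-7,0) [heading=180, draw]
    -- iteration 3/4 --
    RT 180: heading 180 -> 0
    PD: pen down
    FD 19: (-7,0) -> (12,0) [heading=0, draw]
    -- iteration 4/4 --
    RT 180: heading 0 -> 180
    PD: pen down
    FD 19: (12,0) -> (-7,0) [heading=180, draw]
  ]
  -- iteration 2/4 --
  FD 5: (-7,0) -> (-12,0) [heading=180, draw]
  PU: pen up
  FD 11: (-12,0) -> (-23,0) [heading=180, move]
  REPEAT 4 [
    -- iteration 1/4 --
    RT 180: heading 180 -> 0
    PD: pen down
    FD 19: (-23,0) -> (-4,0) [heading=0, draw]
    -- iteration 2/4 --
    RT 180: heading 0 -> 180
    PD: pen down
    FD 19: (-4,0) -> (-23,0) [heading=180, draw]
    -- iteration 3/4 --
    RT 180: heading 180 -> 0
    PD: pen down
    FD 19: (-23,0) -> (-4,0) [heading=0, draw]
    -- iteration 4/4 --
    RT 180: heading 0 -> 180
    PD: pen down
    FD 19: (-4,0) -> (-23,0) [heading=180, draw]
  ]
  -- iteration 3/4 --
  FD 5: (-23,0) -> (-28,0) [heading=180, draw]
  PU: pen up
  FD 11: (-28,0) -> (-39,0) [heading=180, move]
  REPEAT 4 [
    -- iteration 1/4 --
    RT 180: heading 180 -> 0
    PD: pen down
    FD 19: (-39,0) -> (-20,0) [heading=0, draw]
    -- iteration 2/4 --
    RT 180: heading 0 -> 180
    PD: pen down
    FD 19: (-20,0) -> (-39,0) [heading=180, draw]
    -- iteration 3/4 --
    RT 180: heading 180 -> 0
    PD: pen down
    FD 19: (-39,0) -> (-20,0) [heading=0, draw]
    -- iteration 4/4 --
    RT 180: heading 0 -> 180
    PD: pen down
    FD 19: (-20,0) -> (-39,0) [heading=180, draw]
  ]
  -- iteration 4/4 --
  FD 5: (-39,0) -> (-44,0) [heading=180, draw]
  PU: pen up
  FD 11: (-44,0) -> (-55,0) [heading=180, move]
  REPEAT 4 [
    -- iteration 1/4 --
    RT 180: heading 180 -> 0
    PD: pen down
    FD 19: (-55,0) -> (-36,0) [heading=0, draw]
    -- iteration 2/4 --
    RT 180: heading 0 -> 180
    PD: pen down
    FD 19: (-36,0) -> (-55,0) [heading=180, draw]
    -- iteration 3/4 --
    RT 180: heading 180 -> 0
    PD: pen down
    FD 19: (-55,0) -> (-36,0) [heading=0, draw]
    -- iteration 4/4 --
    RT 180: heading 0 -> 180
    PD: pen down
    FD 19: (-36,0) -> (-55,0) [heading=180, draw]
  ]
]
BK 7: (-55,0) -> (-48,0) [heading=180, draw]
RT 45: heading 180 -> 135
LT 90: heading 135 -> 225
Final: pos=(-48,0), heading=225, 21 segment(s) drawn

Answer: -48 0 225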